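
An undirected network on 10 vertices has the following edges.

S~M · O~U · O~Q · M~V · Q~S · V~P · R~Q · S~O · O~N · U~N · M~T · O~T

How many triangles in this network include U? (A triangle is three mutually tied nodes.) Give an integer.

1

U's neighbors: N and O.
Neighbor pairs that are themselves tied: U–N–O. Each forms one triangle with U, for 1 in total.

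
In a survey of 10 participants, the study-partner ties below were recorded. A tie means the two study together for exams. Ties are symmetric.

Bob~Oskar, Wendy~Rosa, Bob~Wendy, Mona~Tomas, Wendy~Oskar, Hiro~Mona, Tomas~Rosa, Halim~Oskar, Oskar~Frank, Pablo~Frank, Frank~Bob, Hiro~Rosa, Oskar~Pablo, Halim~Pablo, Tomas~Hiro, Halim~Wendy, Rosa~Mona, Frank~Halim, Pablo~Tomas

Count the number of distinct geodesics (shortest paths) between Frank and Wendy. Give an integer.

The shortest distance is 2. The length-2 paths are: Frank–Oskar–Wendy; Frank–Halim–Wendy; Frank–Bob–Wendy.
That gives 3 distinct shortest paths.

3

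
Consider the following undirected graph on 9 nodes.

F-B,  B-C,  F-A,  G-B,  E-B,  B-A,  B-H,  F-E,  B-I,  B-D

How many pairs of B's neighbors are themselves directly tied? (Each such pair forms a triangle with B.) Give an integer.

2

B's neighbors: A, C, D, E, F, G, H, and I.
Neighbor pairs that are themselves tied: B–A–F; B–E–F. Each forms one triangle with B, for 2 in total.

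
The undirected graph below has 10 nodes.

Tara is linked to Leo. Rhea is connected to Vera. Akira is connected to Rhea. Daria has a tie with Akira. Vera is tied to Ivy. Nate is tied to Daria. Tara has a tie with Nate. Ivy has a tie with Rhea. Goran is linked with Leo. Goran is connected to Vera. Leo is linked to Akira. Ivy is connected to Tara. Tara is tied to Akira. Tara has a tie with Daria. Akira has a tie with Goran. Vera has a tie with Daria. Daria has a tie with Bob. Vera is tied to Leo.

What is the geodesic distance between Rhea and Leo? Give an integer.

2

One shortest route is Rhea – Akira – Leo, which uses 2 edges, and Rhea and Leo are not directly tied, so nothing shorter exists. So d(Rhea,Leo) = 2.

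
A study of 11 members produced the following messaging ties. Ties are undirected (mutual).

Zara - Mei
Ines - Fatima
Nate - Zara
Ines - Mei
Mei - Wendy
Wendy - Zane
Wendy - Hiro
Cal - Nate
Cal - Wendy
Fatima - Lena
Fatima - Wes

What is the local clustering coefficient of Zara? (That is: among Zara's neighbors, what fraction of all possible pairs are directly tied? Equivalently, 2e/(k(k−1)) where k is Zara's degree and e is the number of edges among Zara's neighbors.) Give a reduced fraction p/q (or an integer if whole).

0

Zara's neighbors: Mei and Nate (k = 2).
Possible neighbor pairs: C(2,2) = 1. Edges among them: none → e = 0.
Clustering(Zara) = 0/1.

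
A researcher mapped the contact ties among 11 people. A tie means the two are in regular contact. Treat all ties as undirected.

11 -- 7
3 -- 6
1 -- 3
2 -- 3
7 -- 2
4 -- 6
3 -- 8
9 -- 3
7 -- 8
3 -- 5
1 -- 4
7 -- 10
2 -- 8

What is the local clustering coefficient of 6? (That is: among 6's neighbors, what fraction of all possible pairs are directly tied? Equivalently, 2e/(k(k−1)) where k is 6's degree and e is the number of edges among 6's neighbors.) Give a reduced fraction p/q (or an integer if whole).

0

6's neighbors: 3 and 4 (k = 2).
Possible neighbor pairs: C(2,2) = 1. Edges among them: none → e = 0.
Clustering(6) = 0/1.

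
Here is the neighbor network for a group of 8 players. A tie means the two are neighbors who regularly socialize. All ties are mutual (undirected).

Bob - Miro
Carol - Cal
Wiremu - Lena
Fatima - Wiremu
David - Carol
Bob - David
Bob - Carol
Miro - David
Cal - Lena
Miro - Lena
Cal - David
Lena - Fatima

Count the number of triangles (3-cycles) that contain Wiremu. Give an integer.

1

Wiremu's neighbors: Fatima and Lena.
Neighbor pairs that are themselves tied: Wiremu–Fatima–Lena. Each forms one triangle with Wiremu, for 1 in total.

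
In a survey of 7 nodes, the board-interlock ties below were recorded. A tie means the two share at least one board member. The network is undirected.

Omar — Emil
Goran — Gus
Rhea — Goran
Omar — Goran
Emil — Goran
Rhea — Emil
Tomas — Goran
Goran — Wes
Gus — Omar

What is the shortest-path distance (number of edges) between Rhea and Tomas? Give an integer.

2

One shortest route is Rhea – Goran – Tomas, which uses 2 edges, and Rhea and Tomas are not directly tied, so nothing shorter exists. So d(Rhea,Tomas) = 2.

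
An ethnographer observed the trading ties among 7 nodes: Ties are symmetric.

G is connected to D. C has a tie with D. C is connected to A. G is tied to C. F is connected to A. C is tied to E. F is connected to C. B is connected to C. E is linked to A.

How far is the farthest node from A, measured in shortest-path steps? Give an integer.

2

Distances from A: B:2, C:1, D:2, E:1, F:1, G:2.
The largest is 2 (to B, G, and D), so the eccentricity of A is 2.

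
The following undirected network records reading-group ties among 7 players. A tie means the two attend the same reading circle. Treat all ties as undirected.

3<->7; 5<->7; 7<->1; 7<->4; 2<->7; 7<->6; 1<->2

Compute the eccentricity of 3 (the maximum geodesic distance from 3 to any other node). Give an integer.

2

Distances from 3: 1:2, 2:2, 4:2, 5:2, 6:2, 7:1.
The largest is 2 (to 1, 2, 4, 5, and 6), so the eccentricity of 3 is 2.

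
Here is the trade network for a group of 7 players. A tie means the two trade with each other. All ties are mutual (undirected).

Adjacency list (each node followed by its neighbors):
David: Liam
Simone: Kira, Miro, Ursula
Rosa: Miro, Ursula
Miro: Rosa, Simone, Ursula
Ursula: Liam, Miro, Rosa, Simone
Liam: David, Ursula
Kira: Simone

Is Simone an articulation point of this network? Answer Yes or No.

Removing Simone leaves {David, Liam, Miro, Rosa, and Ursula} with no path to {Kira}, so the network splits into 2 components. Simone is a cut vertex.

Yes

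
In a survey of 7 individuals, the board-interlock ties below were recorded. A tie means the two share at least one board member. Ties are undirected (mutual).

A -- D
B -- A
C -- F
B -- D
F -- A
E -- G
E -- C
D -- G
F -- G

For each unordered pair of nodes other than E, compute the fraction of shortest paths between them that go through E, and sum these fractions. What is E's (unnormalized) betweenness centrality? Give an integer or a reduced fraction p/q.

Pairs whose geodesics pass through E — C–G: 1/2; C–D: 1/3.
All other pairs contribute 0.
Summing the contributions gives betweenness(E) = 5/6.

5/6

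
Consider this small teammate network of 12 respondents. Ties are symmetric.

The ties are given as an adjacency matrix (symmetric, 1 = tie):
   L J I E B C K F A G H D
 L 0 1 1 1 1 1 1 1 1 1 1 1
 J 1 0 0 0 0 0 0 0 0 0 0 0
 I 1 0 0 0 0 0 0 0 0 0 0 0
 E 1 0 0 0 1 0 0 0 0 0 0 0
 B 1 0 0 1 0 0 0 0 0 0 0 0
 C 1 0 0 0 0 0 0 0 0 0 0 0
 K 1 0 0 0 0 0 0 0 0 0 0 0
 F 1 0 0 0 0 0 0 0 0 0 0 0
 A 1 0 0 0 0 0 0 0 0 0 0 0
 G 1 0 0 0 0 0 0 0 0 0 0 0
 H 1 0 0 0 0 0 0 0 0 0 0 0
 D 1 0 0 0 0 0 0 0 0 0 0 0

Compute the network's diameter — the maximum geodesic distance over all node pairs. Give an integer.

Eccentricity of each node (its greatest distance to any other): A:2, B:2, C:2, D:2, E:2, F:2, G:2, H:2, I:2, J:2, K:2, L:1.
The maximum eccentricity is 2, realized for instance by the pair J–I via J – L – I. So the diameter is 2.

2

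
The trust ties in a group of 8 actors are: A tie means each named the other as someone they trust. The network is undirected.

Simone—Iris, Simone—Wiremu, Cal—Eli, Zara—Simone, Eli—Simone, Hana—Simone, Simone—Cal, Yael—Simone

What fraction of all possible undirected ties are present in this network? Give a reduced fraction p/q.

2/7

There are 8 edges and 8 nodes, so the maximum possible is C(8,2) = 28.
Density = 8/28 = 2/7.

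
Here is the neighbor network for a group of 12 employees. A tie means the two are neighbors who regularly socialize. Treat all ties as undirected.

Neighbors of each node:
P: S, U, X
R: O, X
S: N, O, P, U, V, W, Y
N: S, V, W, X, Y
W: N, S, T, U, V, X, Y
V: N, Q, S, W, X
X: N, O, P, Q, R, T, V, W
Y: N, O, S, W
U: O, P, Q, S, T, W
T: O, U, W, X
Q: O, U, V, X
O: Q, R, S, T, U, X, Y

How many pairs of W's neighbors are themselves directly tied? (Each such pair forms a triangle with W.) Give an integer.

10

W's neighbors: N, S, T, U, V, X, and Y.
Neighbor pairs that are themselves tied: W–N–S; W–N–V; W–N–X; W–N–Y; W–S–U; W–S–V; W–S–Y; W–T–U; W–T–X; W–V–X. Each forms one triangle with W, for 10 in total.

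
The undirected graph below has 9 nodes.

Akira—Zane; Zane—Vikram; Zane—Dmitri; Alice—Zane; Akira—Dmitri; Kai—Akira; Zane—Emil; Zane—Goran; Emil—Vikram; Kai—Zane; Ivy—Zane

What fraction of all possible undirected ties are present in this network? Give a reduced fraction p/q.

There are 11 edges and 9 nodes, so the maximum possible is C(9,2) = 36.
Density = 11/36.

11/36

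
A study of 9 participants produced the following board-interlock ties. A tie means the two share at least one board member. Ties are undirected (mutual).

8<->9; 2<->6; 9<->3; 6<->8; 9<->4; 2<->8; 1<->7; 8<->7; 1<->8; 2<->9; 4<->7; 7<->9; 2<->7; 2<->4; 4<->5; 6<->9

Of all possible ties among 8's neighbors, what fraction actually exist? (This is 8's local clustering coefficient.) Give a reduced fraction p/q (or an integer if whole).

3/5

8's neighbors: 1, 2, 6, 7, and 9 (k = 5).
Possible neighbor pairs: C(5,2) = 10. Edges among them: 1–7, 2–6, 2–7, 2–9, 6–9, 7–9 → e = 6.
Clustering(8) = 6/10 = 3/5.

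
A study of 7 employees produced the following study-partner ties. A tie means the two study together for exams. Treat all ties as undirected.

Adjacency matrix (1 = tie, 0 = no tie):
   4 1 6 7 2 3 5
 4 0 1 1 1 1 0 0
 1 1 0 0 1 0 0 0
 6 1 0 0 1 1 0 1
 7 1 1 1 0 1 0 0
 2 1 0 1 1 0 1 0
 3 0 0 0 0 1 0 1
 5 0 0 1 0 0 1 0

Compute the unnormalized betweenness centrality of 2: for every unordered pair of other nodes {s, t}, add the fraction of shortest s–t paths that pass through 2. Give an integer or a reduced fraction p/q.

7/2

Pairs whose geodesics pass through 2 — 4–3: 1; 1–3: 2/2; 6–3: 1/2; 7–3: 1.
All other pairs contribute 0.
Summing the contributions gives betweenness(2) = 7/2.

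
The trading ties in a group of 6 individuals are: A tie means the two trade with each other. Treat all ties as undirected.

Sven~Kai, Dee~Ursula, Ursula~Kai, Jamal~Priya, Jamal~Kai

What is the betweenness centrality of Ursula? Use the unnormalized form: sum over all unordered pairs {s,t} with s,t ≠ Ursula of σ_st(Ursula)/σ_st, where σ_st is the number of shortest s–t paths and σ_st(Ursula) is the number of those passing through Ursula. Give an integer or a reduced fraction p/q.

4

Pairs whose geodesics pass through Ursula — Jamal–Dee: 1; Kai–Dee: 1; Sven–Dee: 1; Priya–Dee: 1.
All other pairs contribute 0.
Summing the contributions gives betweenness(Ursula) = 4.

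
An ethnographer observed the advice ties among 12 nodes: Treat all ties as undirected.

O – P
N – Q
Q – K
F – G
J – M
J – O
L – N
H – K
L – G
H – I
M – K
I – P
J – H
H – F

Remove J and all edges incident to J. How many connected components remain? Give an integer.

J's neighbors (H, M, and O) remain reachable from one another through other ties, so the rest of the network stays in one piece.

1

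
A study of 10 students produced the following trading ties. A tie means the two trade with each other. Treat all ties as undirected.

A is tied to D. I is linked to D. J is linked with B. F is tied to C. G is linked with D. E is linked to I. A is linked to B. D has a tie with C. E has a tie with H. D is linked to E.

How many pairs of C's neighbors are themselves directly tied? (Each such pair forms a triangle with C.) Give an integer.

C's neighbors are D and F, but none of them are tied to each other, so no triangle contains C.

0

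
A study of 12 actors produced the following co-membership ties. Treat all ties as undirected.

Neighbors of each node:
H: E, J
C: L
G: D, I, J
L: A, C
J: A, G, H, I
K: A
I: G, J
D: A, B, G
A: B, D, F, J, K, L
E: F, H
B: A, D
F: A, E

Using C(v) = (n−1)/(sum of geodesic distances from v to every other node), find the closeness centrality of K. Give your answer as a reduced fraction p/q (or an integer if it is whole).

11/26

Distances from K: A:1, B:2, C:3, D:2, E:3, F:2, G:3, H:3, I:3, J:2, L:2. Sum = 26.
n = 12, so closeness = 11/26.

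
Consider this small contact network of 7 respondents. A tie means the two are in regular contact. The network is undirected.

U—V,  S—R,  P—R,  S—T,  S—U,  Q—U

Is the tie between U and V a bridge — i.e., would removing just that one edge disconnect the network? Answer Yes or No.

Without the U–V edge there is no alternate route between U and V, so the network disconnects. It is a bridge.

Yes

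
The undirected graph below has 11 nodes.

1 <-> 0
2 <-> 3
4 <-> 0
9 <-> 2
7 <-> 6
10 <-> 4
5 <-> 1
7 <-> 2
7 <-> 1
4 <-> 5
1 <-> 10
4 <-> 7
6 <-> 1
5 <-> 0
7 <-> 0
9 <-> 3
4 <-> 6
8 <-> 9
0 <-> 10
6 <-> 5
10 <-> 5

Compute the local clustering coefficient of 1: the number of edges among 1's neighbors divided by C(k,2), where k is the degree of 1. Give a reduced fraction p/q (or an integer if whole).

1's neighbors: 0, 5, 6, 7, and 10 (k = 5).
Possible neighbor pairs: C(5,2) = 10. Edges among them: 0–5, 0–7, 0–10, 5–6, 5–10, 6–7 → e = 6.
Clustering(1) = 6/10 = 3/5.

3/5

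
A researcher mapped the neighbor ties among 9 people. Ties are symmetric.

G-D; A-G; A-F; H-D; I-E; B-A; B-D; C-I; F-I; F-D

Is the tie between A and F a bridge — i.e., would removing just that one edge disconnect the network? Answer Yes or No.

No

Even without that edge, A still reaches F via A – B – D – F, so the network stays connected. Not a bridge.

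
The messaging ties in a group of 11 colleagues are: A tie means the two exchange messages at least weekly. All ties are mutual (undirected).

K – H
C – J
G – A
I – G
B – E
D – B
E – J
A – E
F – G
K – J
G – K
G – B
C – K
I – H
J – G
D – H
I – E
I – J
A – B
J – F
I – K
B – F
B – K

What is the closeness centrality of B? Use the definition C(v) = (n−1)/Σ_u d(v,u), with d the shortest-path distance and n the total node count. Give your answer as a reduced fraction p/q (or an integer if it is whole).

5/7

Distances from B: A:1, C:2, D:1, E:1, F:1, G:1, H:2, I:2, J:2, K:1. Sum = 14.
n = 11, so closeness = 10/14 = 5/7.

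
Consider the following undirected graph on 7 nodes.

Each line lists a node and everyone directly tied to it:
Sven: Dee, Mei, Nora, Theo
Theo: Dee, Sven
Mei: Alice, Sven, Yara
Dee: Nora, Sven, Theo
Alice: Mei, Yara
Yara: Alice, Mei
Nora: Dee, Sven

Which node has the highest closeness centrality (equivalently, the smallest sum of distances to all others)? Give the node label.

Farness (sum of distances to all others) for each node — Alice:13, Dee:11, Mei:9, Nora:12, Sven:8, Theo:12, Yara:13.
The smallest farness is 8, for Sven, so Sven has the highest closeness.

Sven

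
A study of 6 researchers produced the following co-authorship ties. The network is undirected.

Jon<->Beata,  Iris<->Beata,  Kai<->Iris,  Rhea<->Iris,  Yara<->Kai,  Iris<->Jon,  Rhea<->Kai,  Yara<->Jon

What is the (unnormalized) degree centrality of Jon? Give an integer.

3

Jon is directly tied to Beata, Iris, and Yara. That is 3 neighbors, so the degree of Jon is 3.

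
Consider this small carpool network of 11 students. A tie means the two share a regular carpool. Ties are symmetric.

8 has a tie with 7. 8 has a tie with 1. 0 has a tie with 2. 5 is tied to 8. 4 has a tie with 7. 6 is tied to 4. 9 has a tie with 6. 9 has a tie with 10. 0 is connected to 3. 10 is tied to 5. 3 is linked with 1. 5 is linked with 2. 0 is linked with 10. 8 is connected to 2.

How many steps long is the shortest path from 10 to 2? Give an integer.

2

One shortest route is 10 – 0 – 2, which uses 2 edges, and 10 and 2 are not directly tied, so nothing shorter exists. So d(10,2) = 2.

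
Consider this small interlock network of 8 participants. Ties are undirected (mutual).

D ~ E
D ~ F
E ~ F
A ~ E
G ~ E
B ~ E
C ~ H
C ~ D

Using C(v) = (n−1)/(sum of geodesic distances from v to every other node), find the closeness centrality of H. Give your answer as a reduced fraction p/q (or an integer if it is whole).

1/3

Distances from H: A:4, B:4, C:1, D:2, E:3, F:3, G:4. Sum = 21.
n = 8, so closeness = 7/21 = 1/3.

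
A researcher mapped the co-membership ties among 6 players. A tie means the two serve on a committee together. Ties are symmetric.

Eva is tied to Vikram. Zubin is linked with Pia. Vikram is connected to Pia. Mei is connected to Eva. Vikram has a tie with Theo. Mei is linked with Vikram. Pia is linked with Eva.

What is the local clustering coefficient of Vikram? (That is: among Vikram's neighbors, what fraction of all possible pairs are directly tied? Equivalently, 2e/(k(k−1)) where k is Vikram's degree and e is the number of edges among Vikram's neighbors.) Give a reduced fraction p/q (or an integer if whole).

1/3

Vikram's neighbors: Eva, Mei, Pia, and Theo (k = 4).
Possible neighbor pairs: C(4,2) = 6. Edges among them: Eva–Mei, Eva–Pia → e = 2.
Clustering(Vikram) = 2/6 = 1/3.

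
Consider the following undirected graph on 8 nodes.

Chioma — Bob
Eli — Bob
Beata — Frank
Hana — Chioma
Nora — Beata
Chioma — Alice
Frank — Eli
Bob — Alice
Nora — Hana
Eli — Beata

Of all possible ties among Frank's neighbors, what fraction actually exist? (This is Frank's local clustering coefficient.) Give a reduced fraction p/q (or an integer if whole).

Frank's neighbors: Beata and Eli (k = 2).
Possible neighbor pairs: C(2,2) = 1. Edges among them: Beata–Eli → e = 1.
Clustering(Frank) = 1/1.

1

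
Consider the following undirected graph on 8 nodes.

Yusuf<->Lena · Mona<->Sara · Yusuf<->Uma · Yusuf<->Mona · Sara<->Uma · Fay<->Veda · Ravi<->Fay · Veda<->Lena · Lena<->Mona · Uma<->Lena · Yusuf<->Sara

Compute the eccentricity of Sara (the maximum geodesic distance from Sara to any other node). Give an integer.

5

Distances from Sara: Fay:4, Lena:2, Mona:1, Ravi:5, Uma:1, Veda:3, Yusuf:1.
The largest is 5 (to Ravi), so the eccentricity of Sara is 5.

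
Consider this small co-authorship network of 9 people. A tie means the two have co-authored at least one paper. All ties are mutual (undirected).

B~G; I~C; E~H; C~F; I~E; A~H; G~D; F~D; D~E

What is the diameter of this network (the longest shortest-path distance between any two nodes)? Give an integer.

Eccentricity of each node (its greatest distance to any other): A:5, B:5, C:4, D:3, E:3, F:4, G:4, H:4, I:4.
The maximum eccentricity is 5, realized for instance by the pair B–A via B – G – D – E – H – A. So the diameter is 5.

5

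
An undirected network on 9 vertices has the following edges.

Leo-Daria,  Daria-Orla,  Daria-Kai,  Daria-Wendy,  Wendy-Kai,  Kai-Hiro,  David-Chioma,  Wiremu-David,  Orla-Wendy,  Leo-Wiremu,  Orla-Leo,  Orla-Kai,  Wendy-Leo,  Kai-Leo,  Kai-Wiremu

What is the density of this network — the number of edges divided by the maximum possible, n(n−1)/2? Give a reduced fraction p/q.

There are 15 edges and 9 nodes, so the maximum possible is C(9,2) = 36.
Density = 15/36 = 5/12.

5/12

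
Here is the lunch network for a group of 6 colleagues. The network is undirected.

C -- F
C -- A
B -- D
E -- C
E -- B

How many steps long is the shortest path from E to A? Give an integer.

One shortest route is E – C – A, which uses 2 edges, and E and A are not directly tied, so nothing shorter exists. So d(E,A) = 2.

2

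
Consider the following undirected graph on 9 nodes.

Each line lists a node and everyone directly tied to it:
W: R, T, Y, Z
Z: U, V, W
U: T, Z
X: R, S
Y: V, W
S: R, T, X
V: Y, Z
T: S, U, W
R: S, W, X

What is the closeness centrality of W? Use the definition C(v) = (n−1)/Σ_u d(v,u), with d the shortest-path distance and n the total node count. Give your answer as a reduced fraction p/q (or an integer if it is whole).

2/3

Distances from W: R:1, S:2, T:1, U:2, V:2, X:2, Y:1, Z:1. Sum = 12.
n = 9, so closeness = 8/12 = 2/3.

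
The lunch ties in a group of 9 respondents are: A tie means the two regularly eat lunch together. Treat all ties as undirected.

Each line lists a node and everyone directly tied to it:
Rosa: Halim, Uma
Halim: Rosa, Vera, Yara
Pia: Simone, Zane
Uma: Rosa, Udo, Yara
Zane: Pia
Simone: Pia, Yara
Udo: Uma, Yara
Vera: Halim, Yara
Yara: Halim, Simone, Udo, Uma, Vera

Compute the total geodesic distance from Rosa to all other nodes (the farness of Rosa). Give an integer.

20

Distances from Rosa: Halim:1, Pia:4, Simone:3, Udo:2, Uma:1, Vera:2, Yara:2, Zane:5.
Sum = 1 + 4 + 3 + 2 + 1 + 2 + 2 + 5 = 20.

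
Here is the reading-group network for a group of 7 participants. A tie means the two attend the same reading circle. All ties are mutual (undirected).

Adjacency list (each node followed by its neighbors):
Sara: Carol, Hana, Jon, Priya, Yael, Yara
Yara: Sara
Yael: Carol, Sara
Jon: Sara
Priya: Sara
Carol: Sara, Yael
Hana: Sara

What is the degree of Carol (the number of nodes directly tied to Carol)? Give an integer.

2

Carol is directly tied to Sara and Yael. That is 2 neighbors, so the degree of Carol is 2.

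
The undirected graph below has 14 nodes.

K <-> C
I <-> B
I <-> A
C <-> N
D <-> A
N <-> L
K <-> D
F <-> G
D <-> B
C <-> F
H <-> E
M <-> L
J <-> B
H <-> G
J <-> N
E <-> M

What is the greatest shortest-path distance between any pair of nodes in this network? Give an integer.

Eccentricity of each node (its greatest distance to any other): A:7, B:6, C:4, D:6, E:7, F:5, G:6, H:7, I:7, J:5, K:5, L:5, M:6, N:4.
The maximum eccentricity is 7, realized for instance by the pair I–H via I – B – J – N – C – F – G – H. So the diameter is 7.

7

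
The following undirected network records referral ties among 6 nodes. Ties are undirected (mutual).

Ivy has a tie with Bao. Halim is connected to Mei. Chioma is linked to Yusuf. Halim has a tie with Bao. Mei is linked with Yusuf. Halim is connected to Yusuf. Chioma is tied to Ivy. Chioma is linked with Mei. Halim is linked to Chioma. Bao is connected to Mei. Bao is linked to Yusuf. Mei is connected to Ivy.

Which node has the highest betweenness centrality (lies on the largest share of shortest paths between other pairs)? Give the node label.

Unnormalized betweenness of each node: Bao:2/3, Chioma:2/3, Halim:1/4, Ivy:1/4, Mei:11/12, Yusuf:1/4.
Mei has the largest value, 11/12, making it the main broker — the node through which the most shortest paths run.

Mei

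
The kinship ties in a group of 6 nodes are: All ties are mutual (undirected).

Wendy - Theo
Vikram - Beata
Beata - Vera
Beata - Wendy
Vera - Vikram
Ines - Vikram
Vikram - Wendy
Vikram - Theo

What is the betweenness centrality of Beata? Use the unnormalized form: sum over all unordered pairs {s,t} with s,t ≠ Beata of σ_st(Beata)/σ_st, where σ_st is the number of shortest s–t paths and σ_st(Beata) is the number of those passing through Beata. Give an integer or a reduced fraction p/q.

1/2

Pairs whose geodesics pass through Beata — Wendy–Vera: 1/2.
All other pairs contribute 0.
Summing the contributions gives betweenness(Beata) = 1/2.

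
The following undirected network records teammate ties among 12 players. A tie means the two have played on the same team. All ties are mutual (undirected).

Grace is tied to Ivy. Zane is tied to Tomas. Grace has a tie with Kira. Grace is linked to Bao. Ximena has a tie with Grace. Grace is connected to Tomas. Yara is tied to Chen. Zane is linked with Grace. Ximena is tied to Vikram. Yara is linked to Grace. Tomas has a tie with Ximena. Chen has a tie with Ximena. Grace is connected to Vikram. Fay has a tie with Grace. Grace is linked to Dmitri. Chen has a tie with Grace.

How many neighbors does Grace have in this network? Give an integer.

11

Grace is directly tied to Bao, Chen, Dmitri, Fay, Ivy, Kira, Tomas, Vikram, Ximena, Yara, and Zane. That is 11 neighbors, so the degree of Grace is 11.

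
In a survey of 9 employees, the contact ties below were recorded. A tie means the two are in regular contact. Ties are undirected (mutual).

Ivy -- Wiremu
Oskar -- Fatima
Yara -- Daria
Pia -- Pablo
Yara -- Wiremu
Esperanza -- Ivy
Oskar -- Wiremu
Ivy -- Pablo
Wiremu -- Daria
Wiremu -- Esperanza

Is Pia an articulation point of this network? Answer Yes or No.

No

Even without Pia, every remaining node can still reach every other (the residual graph is connected), so Pia is not a cut vertex.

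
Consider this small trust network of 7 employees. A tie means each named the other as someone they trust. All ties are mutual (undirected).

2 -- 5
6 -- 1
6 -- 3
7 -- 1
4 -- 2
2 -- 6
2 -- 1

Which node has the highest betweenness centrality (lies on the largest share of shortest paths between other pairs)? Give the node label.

2

Unnormalized betweenness of each node: 1:5, 2:9, 3:0, 4:0, 5:0, 6:5, 7:0.
2 has the largest value, 9, making it the main broker — the node through which the most shortest paths run.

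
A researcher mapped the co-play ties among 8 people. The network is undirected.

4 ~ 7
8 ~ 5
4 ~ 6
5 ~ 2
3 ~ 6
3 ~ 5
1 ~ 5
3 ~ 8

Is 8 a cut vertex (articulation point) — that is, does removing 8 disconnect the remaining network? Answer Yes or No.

No

Even without 8, every remaining node can still reach every other (the residual graph is connected), so 8 is not a cut vertex.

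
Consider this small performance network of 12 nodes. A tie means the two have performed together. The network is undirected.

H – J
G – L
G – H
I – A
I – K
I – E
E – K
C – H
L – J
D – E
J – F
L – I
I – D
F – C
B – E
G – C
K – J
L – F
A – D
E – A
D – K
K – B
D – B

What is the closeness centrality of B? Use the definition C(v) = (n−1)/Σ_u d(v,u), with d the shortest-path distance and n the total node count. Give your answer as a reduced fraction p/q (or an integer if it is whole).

11/26

Distances from B: A:2, C:4, D:1, E:1, F:3, G:4, H:3, I:2, J:2, K:1, L:3. Sum = 26.
n = 12, so closeness = 11/26.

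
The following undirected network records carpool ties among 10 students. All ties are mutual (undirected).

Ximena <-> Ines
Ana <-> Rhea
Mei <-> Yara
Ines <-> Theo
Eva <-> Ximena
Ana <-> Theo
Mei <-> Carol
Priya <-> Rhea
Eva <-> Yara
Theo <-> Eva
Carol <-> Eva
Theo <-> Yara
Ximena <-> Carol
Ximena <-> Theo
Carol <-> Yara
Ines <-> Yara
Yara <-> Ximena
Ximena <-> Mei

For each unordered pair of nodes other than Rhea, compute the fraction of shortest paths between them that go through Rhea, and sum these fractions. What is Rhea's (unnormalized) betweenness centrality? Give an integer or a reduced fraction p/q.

Pairs whose geodesics pass through Rhea — Eva–Priya: 1; Theo–Priya: 1; Mei–Priya: 2/2; Ximena–Priya: 1; Yara–Priya: 1; Carol–Priya: 3/3; Ines–Priya: 1; Ana–Priya: 1.
All other pairs contribute 0.
Summing the contributions gives betweenness(Rhea) = 8.

8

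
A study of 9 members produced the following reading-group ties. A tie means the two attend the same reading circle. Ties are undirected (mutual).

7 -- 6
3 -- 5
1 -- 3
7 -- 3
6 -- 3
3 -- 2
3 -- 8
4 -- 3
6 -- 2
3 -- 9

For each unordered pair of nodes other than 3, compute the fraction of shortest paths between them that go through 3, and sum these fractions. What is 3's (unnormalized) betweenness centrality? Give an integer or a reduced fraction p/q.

51/2

Pairs whose geodesics pass through 3 — 7–4: 1; 7–9: 1; 7–5: 1; 7–1: 1; 7–8: 1; 7–2: 1/2; 4–9: 1; 4–5: 1; 4–1: 1; 4–8: 1; 4–2: 1; 4–6: 1; 9–5: 1; 9–1: 1 … (+12 more pairs).
All other pairs contribute 0.
Summing the contributions gives betweenness(3) = 51/2.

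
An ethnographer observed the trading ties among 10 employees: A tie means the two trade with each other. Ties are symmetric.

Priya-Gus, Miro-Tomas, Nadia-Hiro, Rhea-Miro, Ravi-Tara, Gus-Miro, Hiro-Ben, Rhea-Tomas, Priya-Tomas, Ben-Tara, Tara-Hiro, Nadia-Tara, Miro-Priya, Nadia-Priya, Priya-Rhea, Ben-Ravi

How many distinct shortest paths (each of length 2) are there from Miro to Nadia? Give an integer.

The shortest distance is 2, and the only length-2 path is Miro–Priya–Nadia. So there is exactly 1 shortest path.

1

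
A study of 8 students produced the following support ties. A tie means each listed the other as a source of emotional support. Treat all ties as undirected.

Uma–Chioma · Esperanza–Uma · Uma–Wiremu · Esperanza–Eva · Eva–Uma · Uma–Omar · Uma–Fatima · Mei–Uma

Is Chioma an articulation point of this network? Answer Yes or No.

Even without Chioma, every remaining node can still reach every other (the residual graph is connected), so Chioma is not a cut vertex.

No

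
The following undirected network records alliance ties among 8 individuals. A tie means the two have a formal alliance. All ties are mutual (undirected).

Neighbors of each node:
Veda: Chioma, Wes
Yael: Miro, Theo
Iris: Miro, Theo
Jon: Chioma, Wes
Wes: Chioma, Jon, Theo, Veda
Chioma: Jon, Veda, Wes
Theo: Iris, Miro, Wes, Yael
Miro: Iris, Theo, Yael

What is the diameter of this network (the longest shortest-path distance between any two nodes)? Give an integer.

3

Eccentricity of each node (its greatest distance to any other): Chioma:3, Iris:3, Jon:3, Miro:3, Theo:2, Veda:3, Wes:2, Yael:3.
The maximum eccentricity is 3, realized for instance by the pair Yael–Veda via Yael – Theo – Wes – Veda. So the diameter is 3.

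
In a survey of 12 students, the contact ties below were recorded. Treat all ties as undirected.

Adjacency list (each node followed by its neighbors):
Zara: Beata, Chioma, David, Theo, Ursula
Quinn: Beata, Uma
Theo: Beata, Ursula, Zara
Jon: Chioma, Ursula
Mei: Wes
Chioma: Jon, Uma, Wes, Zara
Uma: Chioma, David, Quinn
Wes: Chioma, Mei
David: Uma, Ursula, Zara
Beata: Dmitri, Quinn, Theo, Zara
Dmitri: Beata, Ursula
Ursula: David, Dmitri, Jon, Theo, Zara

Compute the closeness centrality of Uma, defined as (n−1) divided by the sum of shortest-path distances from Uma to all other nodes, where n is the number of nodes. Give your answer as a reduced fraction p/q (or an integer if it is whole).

Distances from Uma: Beata:2, Chioma:1, David:1, Dmitri:3, Jon:2, Mei:3, Quinn:1, Theo:3, Ursula:2, Wes:2, Zara:2. Sum = 22.
n = 12, so closeness = 11/22 = 1/2.

1/2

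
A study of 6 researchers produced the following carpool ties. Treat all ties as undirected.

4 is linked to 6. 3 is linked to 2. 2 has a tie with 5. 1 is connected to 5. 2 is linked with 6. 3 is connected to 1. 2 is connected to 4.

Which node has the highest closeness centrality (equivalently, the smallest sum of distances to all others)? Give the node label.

2

Farness (sum of distances to all others) for each node — 1:10, 2:6, 3:8, 4:9, 5:8, 6:9.
The smallest farness is 6, for 2, so 2 has the highest closeness.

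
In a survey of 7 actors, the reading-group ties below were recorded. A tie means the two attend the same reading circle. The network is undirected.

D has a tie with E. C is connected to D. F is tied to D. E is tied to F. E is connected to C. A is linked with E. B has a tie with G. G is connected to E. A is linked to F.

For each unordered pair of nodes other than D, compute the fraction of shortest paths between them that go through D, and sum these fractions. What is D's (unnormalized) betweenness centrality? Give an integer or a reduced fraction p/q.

1/2

Pairs whose geodesics pass through D — C–F: 1/2.
All other pairs contribute 0.
Summing the contributions gives betweenness(D) = 1/2.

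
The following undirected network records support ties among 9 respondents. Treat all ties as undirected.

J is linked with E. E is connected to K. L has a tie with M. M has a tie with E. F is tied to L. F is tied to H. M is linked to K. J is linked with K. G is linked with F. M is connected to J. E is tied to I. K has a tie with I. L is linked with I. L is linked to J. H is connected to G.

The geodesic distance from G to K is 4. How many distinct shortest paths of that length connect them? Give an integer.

3

The shortest distance is 4. The length-4 paths are: G–F–L–J–K; G–F–L–M–K; G–F–L–I–K.
That gives 3 distinct shortest paths.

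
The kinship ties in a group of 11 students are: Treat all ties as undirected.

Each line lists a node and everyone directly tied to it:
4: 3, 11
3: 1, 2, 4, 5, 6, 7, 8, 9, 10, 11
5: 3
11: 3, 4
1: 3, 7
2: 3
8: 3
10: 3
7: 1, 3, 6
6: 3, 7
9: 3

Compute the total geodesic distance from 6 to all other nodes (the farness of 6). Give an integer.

18

Distances from 6: 1:2, 2:2, 3:1, 4:2, 5:2, 7:1, 8:2, 9:2, 10:2, 11:2.
Sum = 2 + 2 + 1 + 2 + 2 + 1 + 2 + 2 + 2 + 2 = 18.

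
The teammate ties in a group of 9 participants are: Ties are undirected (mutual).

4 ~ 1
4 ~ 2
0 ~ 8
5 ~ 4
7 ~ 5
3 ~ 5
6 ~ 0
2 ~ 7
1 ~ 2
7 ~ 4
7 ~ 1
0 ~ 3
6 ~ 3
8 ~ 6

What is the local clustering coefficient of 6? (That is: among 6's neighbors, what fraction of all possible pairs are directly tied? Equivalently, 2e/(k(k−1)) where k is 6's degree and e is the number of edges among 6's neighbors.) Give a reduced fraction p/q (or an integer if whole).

2/3

6's neighbors: 0, 3, and 8 (k = 3).
Possible neighbor pairs: C(3,2) = 3. Edges among them: 0–3, 0–8 → e = 2.
Clustering(6) = 2/3.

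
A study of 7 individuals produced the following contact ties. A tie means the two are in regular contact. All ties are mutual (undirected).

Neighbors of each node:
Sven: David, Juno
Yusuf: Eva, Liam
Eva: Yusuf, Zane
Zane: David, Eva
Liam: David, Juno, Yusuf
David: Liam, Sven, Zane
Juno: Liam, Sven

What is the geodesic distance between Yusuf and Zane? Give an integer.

One shortest route is Yusuf – Eva – Zane, which uses 2 edges, and Yusuf and Zane are not directly tied, so nothing shorter exists. So d(Yusuf,Zane) = 2.

2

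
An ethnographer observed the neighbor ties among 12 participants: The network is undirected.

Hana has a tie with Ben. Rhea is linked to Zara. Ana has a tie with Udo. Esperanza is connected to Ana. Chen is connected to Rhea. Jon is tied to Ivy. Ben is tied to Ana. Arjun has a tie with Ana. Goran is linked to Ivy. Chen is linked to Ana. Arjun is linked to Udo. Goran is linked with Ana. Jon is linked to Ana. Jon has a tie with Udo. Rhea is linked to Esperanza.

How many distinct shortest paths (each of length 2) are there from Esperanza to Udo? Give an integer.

The shortest distance is 2, and the only length-2 path is Esperanza–Ana–Udo. So there is exactly 1 shortest path.

1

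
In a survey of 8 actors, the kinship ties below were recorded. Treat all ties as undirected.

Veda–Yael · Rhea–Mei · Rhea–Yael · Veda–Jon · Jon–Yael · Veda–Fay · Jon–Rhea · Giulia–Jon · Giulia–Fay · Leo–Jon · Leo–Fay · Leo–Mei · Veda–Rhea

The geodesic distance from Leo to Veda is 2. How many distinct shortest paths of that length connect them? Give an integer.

The shortest distance is 2. The length-2 paths are: Leo–Jon–Veda; Leo–Fay–Veda.
That gives 2 distinct shortest paths.

2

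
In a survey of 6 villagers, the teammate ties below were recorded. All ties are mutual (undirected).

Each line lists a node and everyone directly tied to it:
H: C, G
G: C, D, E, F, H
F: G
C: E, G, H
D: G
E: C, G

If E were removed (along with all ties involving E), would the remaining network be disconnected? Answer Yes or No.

No

Even without E, every remaining node can still reach every other (the residual graph is connected), so E is not a cut vertex.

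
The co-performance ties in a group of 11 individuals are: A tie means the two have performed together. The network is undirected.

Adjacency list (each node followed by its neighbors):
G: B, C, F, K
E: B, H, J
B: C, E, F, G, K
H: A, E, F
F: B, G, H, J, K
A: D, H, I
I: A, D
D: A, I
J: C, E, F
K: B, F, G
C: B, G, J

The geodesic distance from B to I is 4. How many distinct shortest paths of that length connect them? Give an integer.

The shortest distance is 4. The length-4 paths are: B–E–H–A–I; B–F–H–A–I.
That gives 2 distinct shortest paths.

2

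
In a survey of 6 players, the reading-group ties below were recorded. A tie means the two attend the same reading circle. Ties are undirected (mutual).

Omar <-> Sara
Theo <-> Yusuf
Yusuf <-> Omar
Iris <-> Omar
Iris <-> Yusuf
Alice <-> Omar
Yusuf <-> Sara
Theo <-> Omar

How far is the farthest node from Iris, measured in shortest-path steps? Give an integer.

Distances from Iris: Alice:2, Omar:1, Sara:2, Theo:2, Yusuf:1.
The largest is 2 (to Theo, Alice, and Sara), so the eccentricity of Iris is 2.

2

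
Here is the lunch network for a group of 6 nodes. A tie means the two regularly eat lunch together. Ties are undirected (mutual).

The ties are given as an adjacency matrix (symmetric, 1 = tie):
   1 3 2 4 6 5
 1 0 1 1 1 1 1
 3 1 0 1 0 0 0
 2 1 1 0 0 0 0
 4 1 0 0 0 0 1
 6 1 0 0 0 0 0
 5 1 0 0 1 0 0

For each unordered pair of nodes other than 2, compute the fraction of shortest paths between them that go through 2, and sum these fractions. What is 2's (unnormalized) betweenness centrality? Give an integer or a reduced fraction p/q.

No shortest path between any pair of other nodes passes through 2.
Summing the contributions gives betweenness(2) = 0.

0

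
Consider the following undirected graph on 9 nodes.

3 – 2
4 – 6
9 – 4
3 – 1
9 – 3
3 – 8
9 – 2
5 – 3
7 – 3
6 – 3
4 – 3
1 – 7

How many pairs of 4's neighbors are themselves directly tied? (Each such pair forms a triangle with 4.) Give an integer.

2

4's neighbors: 3, 6, and 9.
Neighbor pairs that are themselves tied: 4–3–6; 4–3–9. Each forms one triangle with 4, for 2 in total.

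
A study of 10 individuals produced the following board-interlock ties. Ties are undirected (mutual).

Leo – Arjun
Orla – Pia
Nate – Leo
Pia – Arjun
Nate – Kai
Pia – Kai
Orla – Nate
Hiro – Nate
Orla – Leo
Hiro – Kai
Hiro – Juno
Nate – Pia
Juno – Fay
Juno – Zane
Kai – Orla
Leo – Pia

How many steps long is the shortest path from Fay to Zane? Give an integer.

2

One shortest route is Fay – Juno – Zane, which uses 2 edges, and Fay and Zane are not directly tied, so nothing shorter exists. So d(Fay,Zane) = 2.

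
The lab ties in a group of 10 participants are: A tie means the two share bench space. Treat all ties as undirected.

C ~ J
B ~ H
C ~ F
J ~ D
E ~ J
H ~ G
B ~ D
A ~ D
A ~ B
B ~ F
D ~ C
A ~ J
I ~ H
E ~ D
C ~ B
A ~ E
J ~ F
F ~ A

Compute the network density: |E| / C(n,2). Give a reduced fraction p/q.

2/5

There are 18 edges and 10 nodes, so the maximum possible is C(10,2) = 45.
Density = 18/45 = 2/5.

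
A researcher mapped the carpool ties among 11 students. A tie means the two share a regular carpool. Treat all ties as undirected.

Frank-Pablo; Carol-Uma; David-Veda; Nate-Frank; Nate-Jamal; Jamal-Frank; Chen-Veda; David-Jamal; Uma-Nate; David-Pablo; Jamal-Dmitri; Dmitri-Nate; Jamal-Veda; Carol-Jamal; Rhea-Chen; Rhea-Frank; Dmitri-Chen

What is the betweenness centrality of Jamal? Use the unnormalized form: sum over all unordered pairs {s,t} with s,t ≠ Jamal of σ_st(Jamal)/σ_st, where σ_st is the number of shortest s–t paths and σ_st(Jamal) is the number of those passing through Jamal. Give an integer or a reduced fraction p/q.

Pairs whose geodesics pass through Jamal — Rhea–David: 1/3; Rhea–Carol: 1; Nate–David: 1; Nate–Veda: 1; Nate–Carol: 1/2; Uma–David: 2/2; Uma–Veda: 2/2; Dmitri–Frank: 1/2; Dmitri–David: 1; Dmitri–Veda: 1/2; Dmitri–Carol: 1; Dmitri–Pablo: 2/3; Frank–David: 1/2; Frank–Veda: 1 … (+5 more pairs).
All other pairs contribute 0.
Summing the contributions gives betweenness(Jamal) = 16.

16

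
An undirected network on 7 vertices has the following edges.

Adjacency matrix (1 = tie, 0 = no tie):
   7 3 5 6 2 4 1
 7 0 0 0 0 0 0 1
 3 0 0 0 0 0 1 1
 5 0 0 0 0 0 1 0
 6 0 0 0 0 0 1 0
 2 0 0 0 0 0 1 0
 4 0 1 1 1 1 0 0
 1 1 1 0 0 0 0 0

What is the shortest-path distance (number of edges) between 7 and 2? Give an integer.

One shortest route is 7 – 1 – 3 – 4 – 2, which uses 4 edges, and at distance 3 from 7 we only reach {4}, which does not include 2. So d(7,2) = 4.

4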